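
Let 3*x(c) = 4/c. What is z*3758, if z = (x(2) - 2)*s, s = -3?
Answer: 15032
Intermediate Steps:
x(c) = 4/(3*c) (x(c) = (4/c)/3 = 4/(3*c))
z = 4 (z = ((4/3)/2 - 2)*(-3) = ((4/3)*(½) - 2)*(-3) = (⅔ - 2)*(-3) = -4/3*(-3) = 4)
z*3758 = 4*3758 = 15032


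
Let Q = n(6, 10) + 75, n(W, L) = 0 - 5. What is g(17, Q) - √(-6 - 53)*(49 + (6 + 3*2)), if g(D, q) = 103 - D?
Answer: 86 - 61*I*√59 ≈ 86.0 - 468.55*I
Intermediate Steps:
n(W, L) = -5
Q = 70 (Q = -5 + 75 = 70)
g(17, Q) - √(-6 - 53)*(49 + (6 + 3*2)) = (103 - 1*17) - √(-6 - 53)*(49 + (6 + 3*2)) = (103 - 17) - √(-59)*(49 + (6 + 6)) = 86 - I*√59*(49 + 12) = 86 - I*√59*61 = 86 - 61*I*√59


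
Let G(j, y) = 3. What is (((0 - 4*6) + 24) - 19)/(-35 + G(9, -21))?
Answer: 19/32 ≈ 0.59375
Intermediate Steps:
(((0 - 4*6) + 24) - 19)/(-35 + G(9, -21)) = (((0 - 4*6) + 24) - 19)/(-35 + 3) = (((0 - 24) + 24) - 19)/(-32) = ((-24 + 24) - 19)*(-1/32) = (0 - 19)*(-1/32) = -19*(-1/32) = 19/32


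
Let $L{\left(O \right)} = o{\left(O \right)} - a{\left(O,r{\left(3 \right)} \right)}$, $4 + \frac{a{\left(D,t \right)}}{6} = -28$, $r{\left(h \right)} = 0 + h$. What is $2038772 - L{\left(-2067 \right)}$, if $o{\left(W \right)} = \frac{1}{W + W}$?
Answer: $\frac{8427489721}{4134} \approx 2.0386 \cdot 10^{6}$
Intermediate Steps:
$r{\left(h \right)} = h$
$a{\left(D,t \right)} = -192$ ($a{\left(D,t \right)} = -24 + 6 \left(-28\right) = -24 - 168 = -192$)
$o{\left(W \right)} = \frac{1}{2 W}$
$L{\left(O \right)} = 192 + \frac{1}{2 O}$ ($L{\left(O \right)} = \frac{1}{2 O} - -192 = \frac{1}{2 O} + 192 = 192 + \frac{1}{2 O}$)
$2038772 - L{\left(-2067 \right)} = 2038772 - \left(192 + \frac{1}{2 \left(-2067\right)}\right) = 2038772 - \left(192 + \frac{1}{2} \left(- \frac{1}{2067}\right)\right) = 2038772 - \left(192 - \frac{1}{4134}\right) = 2038772 - \frac{793727}{4134} = \frac{8427489721}{4134}$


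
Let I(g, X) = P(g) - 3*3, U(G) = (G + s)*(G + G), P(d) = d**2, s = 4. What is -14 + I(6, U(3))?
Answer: 13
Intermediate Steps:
U(G) = 2*G*(4 + G) (U(G) = (G + 4)*(G + G) = (4 + G)*(2*G) = 2*G*(4 + G))
I(g, X) = -9 + g**2 (I(g, X) = g**2 - 3*3 = g**2 - 9 = -9 + g**2)
-14 + I(6, U(3)) = -14 + (-9 + 6**2) = -14 + (-9 + 36) = -14 + 27 = 13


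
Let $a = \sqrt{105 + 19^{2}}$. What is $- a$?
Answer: $- \sqrt{466} \approx -21.587$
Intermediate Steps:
$a = \sqrt{466}$ ($a = \sqrt{105 + 361} = \sqrt{466} \approx 21.587$)
$- a = - \sqrt{466}$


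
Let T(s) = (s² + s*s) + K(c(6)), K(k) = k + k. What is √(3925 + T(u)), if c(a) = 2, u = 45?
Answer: √7979 ≈ 89.325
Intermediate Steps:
K(k) = 2*k
T(s) = 4 + 2*s² (T(s) = (s² + s*s) + 2*2 = (s² + s²) + 4 = 2*s² + 4 = 4 + 2*s²)
√(3925 + T(u)) = √(3925 + (4 + 2*45²)) = √(3925 + (4 + 2*2025)) = √(3925 + (4 + 4050)) = √(3925 + 4054) = √7979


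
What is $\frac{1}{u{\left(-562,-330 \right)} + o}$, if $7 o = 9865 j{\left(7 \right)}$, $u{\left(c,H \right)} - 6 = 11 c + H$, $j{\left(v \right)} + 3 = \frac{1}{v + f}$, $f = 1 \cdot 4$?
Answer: $- \frac{77}{816642} \approx -9.4289 \cdot 10^{-5}$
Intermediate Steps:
$f = 4$
$j{\left(v \right)} = -3 + \frac{1}{4 + v}$ ($j{\left(v \right)} = -3 + \frac{1}{v + 4} = -3 + \frac{1}{4 + v}$)
$u{\left(c,H \right)} = 6 + H + 11 c$ ($u{\left(c,H \right)} = 6 + \left(11 c + H\right) = 6 + \left(H + 11 c\right) = 6 + H + 11 c$)
$o = - \frac{315680}{77}$ ($o = \frac{9865 \frac{-11 - 21}{4 + 7}}{7} = \frac{9865 \frac{-11 - 21}{11}}{7} = \frac{9865 \cdot \frac{1}{11} \left(-32\right)}{7} = \frac{9865 \left(- \frac{32}{11}\right)}{7} = \frac{1}{7} \left(- \frac{315680}{11}\right) = - \frac{315680}{77} \approx -4099.7$)
$\frac{1}{u{\left(-562,-330 \right)} + o} = \frac{1}{\left(6 - 330 + 11 \left(-562\right)\right) - \frac{315680}{77}} = \frac{1}{\left(6 - 330 - 6182\right) - \frac{315680}{77}} = \frac{1}{-6506 - \frac{315680}{77}} = \frac{1}{- \frac{816642}{77}} = - \frac{77}{816642}$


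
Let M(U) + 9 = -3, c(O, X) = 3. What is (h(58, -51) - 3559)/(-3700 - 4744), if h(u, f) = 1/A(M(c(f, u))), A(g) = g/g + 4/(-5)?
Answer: 1777/4222 ≈ 0.42089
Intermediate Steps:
M(U) = -12 (M(U) = -9 - 3 = -12)
A(g) = ⅕ (A(g) = 1 + 4*(-⅕) = 1 - ⅘ = ⅕)
h(u, f) = 5 (h(u, f) = 1/(⅕) = 5)
(h(58, -51) - 3559)/(-3700 - 4744) = (5 - 3559)/(-3700 - 4744) = -3554/(-8444) = -3554*(-1/8444) = 1777/4222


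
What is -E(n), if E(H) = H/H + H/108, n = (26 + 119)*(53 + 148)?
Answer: -9751/36 ≈ -270.86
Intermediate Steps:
n = 29145 (n = 145*201 = 29145)
E(H) = 1 + H/108 (E(H) = 1 + H*(1/108) = 1 + H/108)
-E(n) = -(1 + (1/108)*29145) = -(1 + 9715/36) = -1*9751/36 = -9751/36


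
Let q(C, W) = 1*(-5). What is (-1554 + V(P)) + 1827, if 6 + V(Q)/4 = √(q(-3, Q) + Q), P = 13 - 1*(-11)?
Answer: 249 + 4*√19 ≈ 266.44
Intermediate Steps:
q(C, W) = -5
P = 24 (P = 13 + 11 = 24)
V(Q) = -24 + 4*√(-5 + Q)
(-1554 + V(P)) + 1827 = (-1554 + (-24 + 4*√(-5 + 24))) + 1827 = (-1554 + (-24 + 4*√19)) + 1827 = (-1578 + 4*√19) + 1827 = 249 + 4*√19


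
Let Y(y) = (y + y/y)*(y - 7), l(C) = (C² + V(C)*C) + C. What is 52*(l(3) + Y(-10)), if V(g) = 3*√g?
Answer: 8580 + 468*√3 ≈ 9390.6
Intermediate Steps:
l(C) = C + C² + 3*C^(3/2) (l(C) = (C² + (3*√C)*C) + C = (C² + 3*C^(3/2)) + C = C + C² + 3*C^(3/2))
Y(y) = (1 + y)*(-7 + y) (Y(y) = (y + 1)*(-7 + y) = (1 + y)*(-7 + y))
52*(l(3) + Y(-10)) = 52*(3*(1 + 3 + 3*√3) + (-7 + (-10)² - 6*(-10))) = 52*(3*(4 + 3*√3) + (-7 + 100 + 60)) = 52*((12 + 9*√3) + 153) = 52*(165 + 9*√3) = 8580 + 468*√3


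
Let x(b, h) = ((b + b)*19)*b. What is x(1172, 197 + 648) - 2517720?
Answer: 49678472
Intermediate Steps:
x(b, h) = 38*b² (x(b, h) = ((2*b)*19)*b = (38*b)*b = 38*b²)
x(1172, 197 + 648) - 2517720 = 38*1172² - 2517720 = 38*1373584 - 2517720 = 52196192 - 2517720 = 49678472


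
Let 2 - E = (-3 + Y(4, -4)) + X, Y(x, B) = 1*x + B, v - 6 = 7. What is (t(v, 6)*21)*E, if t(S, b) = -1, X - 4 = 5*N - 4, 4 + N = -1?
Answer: -630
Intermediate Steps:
N = -5 (N = -4 - 1 = -5)
X = -25 (X = 4 + (5*(-5) - 4) = 4 + (-25 - 4) = 4 - 29 = -25)
v = 13 (v = 6 + 7 = 13)
Y(x, B) = B + x (Y(x, B) = x + B = B + x)
E = 30 (E = 2 - ((-3 + (-4 + 4)) - 25) = 2 - ((-3 + 0) - 25) = 2 - (-3 - 25) = 2 - 1*(-28) = 2 + 28 = 30)
(t(v, 6)*21)*E = -1*21*30 = -21*30 = -630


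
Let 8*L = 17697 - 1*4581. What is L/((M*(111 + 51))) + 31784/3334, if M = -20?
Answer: 32504689/3600720 ≈ 9.0273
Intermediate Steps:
L = 3279/2 (L = (17697 - 1*4581)/8 = (17697 - 4581)/8 = (1/8)*13116 = 3279/2 ≈ 1639.5)
L/((M*(111 + 51))) + 31784/3334 = 3279/(2*((-20*(111 + 51)))) + 31784/3334 = 3279/(2*((-20*162))) + 31784*(1/3334) = (3279/2)/(-3240) + 15892/1667 = (3279/2)*(-1/3240) + 15892/1667 = -1093/2160 + 15892/1667 = 32504689/3600720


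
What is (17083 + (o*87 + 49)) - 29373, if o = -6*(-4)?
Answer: -10153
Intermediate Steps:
o = 24
(17083 + (o*87 + 49)) - 29373 = (17083 + (24*87 + 49)) - 29373 = (17083 + (2088 + 49)) - 29373 = (17083 + 2137) - 29373 = 19220 - 29373 = -10153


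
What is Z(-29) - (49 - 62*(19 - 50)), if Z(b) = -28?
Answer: -1999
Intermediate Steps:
Z(-29) - (49 - 62*(19 - 50)) = -28 - (49 - 62*(19 - 50)) = -28 - (49 - 62*(-31)) = -28 - (49 + 1922) = -28 - 1*1971 = -28 - 1971 = -1999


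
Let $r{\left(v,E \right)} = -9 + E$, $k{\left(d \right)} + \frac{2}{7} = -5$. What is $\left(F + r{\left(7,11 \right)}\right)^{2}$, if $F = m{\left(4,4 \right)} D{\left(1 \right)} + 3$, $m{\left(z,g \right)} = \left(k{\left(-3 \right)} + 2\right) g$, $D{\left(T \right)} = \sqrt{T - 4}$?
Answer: $\frac{\left(35 - 92 i \sqrt{3}\right)^{2}}{49} \approx -493.2 - 227.64 i$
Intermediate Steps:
$D{\left(T \right)} = \sqrt{-4 + T}$
$k{\left(d \right)} = - \frac{37}{7}$ ($k{\left(d \right)} = - \frac{2}{7} - 5 = - \frac{37}{7}$)
$m{\left(z,g \right)} = - \frac{23 g}{7}$ ($m{\left(z,g \right)} = \left(- \frac{37}{7} + 2\right) g = - \frac{23 g}{7}$)
$F = 3 - \frac{92 i \sqrt{3}}{7}$ ($F = \left(- \frac{23}{7}\right) 4 \sqrt{-4 + 1} + 3 = - \frac{92 \sqrt{-3}}{7} + 3 = - \frac{92 i \sqrt{3}}{7} + 3 = 3 - \frac{92 i \sqrt{3}}{7} \approx 3.0 - 22.764 i$)
$\left(F + r{\left(7,11 \right)}\right)^{2} = \left(\left(3 - \frac{92 i \sqrt{3}}{7}\right) + \left(-9 + 11\right)\right)^{2} = \left(\left(3 - \frac{92 i \sqrt{3}}{7}\right) + 2\right)^{2} = \left(5 - \frac{92 i \sqrt{3}}{7}\right)^{2}$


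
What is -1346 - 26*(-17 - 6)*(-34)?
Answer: -21678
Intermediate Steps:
-1346 - 26*(-17 - 6)*(-34) = -1346 - 26*(-23)*(-34) = -1346 + 598*(-34) = -1346 - 20332 = -21678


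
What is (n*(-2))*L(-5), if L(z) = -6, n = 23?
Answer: 276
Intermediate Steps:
(n*(-2))*L(-5) = (23*(-2))*(-6) = -46*(-6) = 276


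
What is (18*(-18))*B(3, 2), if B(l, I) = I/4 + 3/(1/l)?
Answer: -3078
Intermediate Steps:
B(l, I) = 3*l + I/4 (B(l, I) = I*(¼) + 3*l = I/4 + 3*l = 3*l + I/4)
(18*(-18))*B(3, 2) = (18*(-18))*(3*3 + (¼)*2) = -324*(9 + ½) = -324*19/2 = -3078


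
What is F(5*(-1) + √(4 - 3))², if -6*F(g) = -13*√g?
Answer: -169/9 ≈ -18.778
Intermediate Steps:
F(g) = 13*√g/6 (F(g) = -(-13)*√g/6 = 13*√g/6)
F(5*(-1) + √(4 - 3))² = (13*√(5*(-1) + √(4 - 3))/6)² = (13*√(-5 + √1)/6)² = (13*√(-5 + 1)/6)² = (13*√(-4)/6)² = (13*(2*I)/6)² = (13*I/3)² = -169/9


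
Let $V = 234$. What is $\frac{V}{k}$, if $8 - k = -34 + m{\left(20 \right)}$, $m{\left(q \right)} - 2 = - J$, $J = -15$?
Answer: $\frac{234}{25} \approx 9.36$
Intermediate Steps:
$m{\left(q \right)} = 17$ ($m{\left(q \right)} = 2 - -15 = 2 + 15 = 17$)
$k = 25$ ($k = 8 - \left(-34 + 17\right) = 8 - -17 = 8 + 17 = 25$)
$\frac{V}{k} = \frac{234}{25}$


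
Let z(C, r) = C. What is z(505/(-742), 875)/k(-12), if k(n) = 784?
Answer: -505/581728 ≈ -0.00086810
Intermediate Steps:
z(505/(-742), 875)/k(-12) = (505/(-742))/784 = (505*(-1/742))*(1/784) = -505/742*1/784 = -505/581728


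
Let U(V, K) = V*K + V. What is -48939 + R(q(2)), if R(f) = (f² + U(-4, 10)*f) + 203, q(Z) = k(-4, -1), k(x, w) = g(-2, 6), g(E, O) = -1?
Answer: -48691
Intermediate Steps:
U(V, K) = V + K*V (U(V, K) = K*V + V = V + K*V)
k(x, w) = -1
q(Z) = -1
R(f) = 203 + f² - 44*f (R(f) = (f² + (-4*(1 + 10))*f) + 203 = (f² + (-4*11)*f) + 203 = (f² - 44*f) + 203 = 203 + f² - 44*f)
-48939 + R(q(2)) = -48939 + (203 + (-1)² - 44*(-1)) = -48939 + (203 + 1 + 44) = -48939 + 248 = -48691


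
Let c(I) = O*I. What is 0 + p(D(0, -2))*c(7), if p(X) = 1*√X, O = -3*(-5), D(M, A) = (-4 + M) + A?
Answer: 105*I*√6 ≈ 257.2*I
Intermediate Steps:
D(M, A) = -4 + A + M
O = 15
p(X) = √X
c(I) = 15*I
0 + p(D(0, -2))*c(7) = 0 + √(-4 - 2 + 0)*(15*7) = 0 + √(-6)*105 = 0 + (I*√6)*105 = 0 + 105*I*√6 = 105*I*√6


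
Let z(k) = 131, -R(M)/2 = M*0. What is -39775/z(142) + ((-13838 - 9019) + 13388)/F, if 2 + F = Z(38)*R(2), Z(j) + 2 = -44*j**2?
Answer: 1160889/262 ≈ 4430.9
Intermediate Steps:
R(M) = 0 (R(M) = -2*M*0 = -2*0 = 0)
Z(j) = -2 - 44*j**2
F = -2 (F = -2 + (-2 - 44*38**2)*0 = -2 + (-2 - 44*1444)*0 = -2 + (-2 - 63536)*0 = -2 - 63538*0 = -2 + 0 = -2)
-39775/z(142) + ((-13838 - 9019) + 13388)/F = -39775/131 + ((-13838 - 9019) + 13388)/(-2) = -39775*1/131 + (-22857 + 13388)*(-1/2) = -39775/131 - 9469*(-1/2) = -39775/131 + 9469/2 = 1160889/262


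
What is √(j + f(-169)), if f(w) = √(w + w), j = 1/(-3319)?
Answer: √(-3319 + 143204893*I*√2)/3319 ≈ 3.0319 + 3.0319*I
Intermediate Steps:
j = -1/3319 ≈ -0.00030130
f(w) = √2*√w (f(w) = √(2*w) = √2*√w)
√(j + f(-169)) = √(-1/3319 + √2*√(-169)) = √(-1/3319 + √2*(13*I)) = √(-1/3319 + 13*I*√2)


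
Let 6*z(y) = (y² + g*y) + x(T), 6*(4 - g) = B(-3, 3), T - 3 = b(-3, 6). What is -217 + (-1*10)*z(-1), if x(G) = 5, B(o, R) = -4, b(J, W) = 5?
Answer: -1973/9 ≈ -219.22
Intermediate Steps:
T = 8 (T = 3 + 5 = 8)
g = 14/3 (g = 4 - ⅙*(-4) = 4 + ⅔ = 14/3 ≈ 4.6667)
z(y) = ⅚ + y²/6 + 7*y/9 (z(y) = ((y² + 14*y/3) + 5)/6 = (5 + y² + 14*y/3)/6 = ⅚ + y²/6 + 7*y/9)
-217 + (-1*10)*z(-1) = -217 + (-1*10)*(⅚ + (⅙)*(-1)² + (7/9)*(-1)) = -217 - 10*(⅚ + (⅙)*1 - 7/9) = -217 - 10*(⅚ + ⅙ - 7/9) = -217 - 10*2/9 = -217 - 20/9 = -1973/9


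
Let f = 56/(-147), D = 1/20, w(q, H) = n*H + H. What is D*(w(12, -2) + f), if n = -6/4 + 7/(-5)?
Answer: 359/2100 ≈ 0.17095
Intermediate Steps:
n = -29/10 (n = -6*¼ + 7*(-⅕) = -3/2 - 7/5 = -29/10 ≈ -2.9000)
w(q, H) = -19*H/10 (w(q, H) = -29*H/10 + H = -19*H/10)
D = 1/20 ≈ 0.050000
f = -8/21 (f = 56*(-1/147) = -8/21 ≈ -0.38095)
D*(w(12, -2) + f) = (-19/10*(-2) - 8/21)/20 = (19/5 - 8/21)/20 = (1/20)*(359/105) = 359/2100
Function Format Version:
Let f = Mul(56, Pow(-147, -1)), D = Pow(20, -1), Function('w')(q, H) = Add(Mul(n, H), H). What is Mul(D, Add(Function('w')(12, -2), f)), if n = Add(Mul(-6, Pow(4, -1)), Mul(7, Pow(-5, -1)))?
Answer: Rational(359, 2100) ≈ 0.17095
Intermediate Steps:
n = Rational(-29, 10) (n = Add(Mul(-6, Rational(1, 4)), Mul(7, Rational(-1, 5))) = Add(Rational(-3, 2), Rational(-7, 5)) = Rational(-29, 10) ≈ -2.9000)
Function('w')(q, H) = Mul(Rational(-19, 10), H) (Function('w')(q, H) = Add(Mul(Rational(-29, 10), H), H) = Mul(Rational(-19, 10), H))
D = Rational(1, 20) ≈ 0.050000
f = Rational(-8, 21) (f = Mul(56, Rational(-1, 147)) = Rational(-8, 21) ≈ -0.38095)
Mul(D, Add(Function('w')(12, -2), f)) = Mul(Rational(1, 20), Add(Mul(Rational(-19, 10), -2), Rational(-8, 21))) = Mul(Rational(1, 20), Add(Rational(19, 5), Rational(-8, 21))) = Mul(Rational(1, 20), Rational(359, 105)) = Rational(359, 2100)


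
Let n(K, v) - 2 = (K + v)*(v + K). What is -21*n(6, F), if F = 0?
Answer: -798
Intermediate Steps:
n(K, v) = 2 + (K + v)**2 (n(K, v) = 2 + (K + v)*(v + K) = 2 + (K + v)*(K + v) = 2 + (K + v)**2)
-21*n(6, F) = -21*(2 + (6 + 0)**2) = -21*(2 + 6**2) = -21*(2 + 36) = -21*38 = -798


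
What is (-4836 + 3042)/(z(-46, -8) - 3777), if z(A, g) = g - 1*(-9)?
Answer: 897/1888 ≈ 0.47511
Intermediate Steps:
z(A, g) = 9 + g (z(A, g) = g + 9 = 9 + g)
(-4836 + 3042)/(z(-46, -8) - 3777) = (-4836 + 3042)/((9 - 8) - 3777) = -1794/(1 - 3777) = -1794/(-3776) = -1794*(-1/3776) = 897/1888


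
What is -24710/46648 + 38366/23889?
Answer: 85671427/79598148 ≈ 1.0763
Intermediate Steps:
-24710/46648 + 38366/23889 = -24710*1/46648 + 38366*(1/23889) = -1765/3332 + 38366/23889 = 85671427/79598148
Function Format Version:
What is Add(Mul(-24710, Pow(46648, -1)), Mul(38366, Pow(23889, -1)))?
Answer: Rational(85671427, 79598148) ≈ 1.0763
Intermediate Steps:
Add(Mul(-24710, Pow(46648, -1)), Mul(38366, Pow(23889, -1))) = Add(Mul(-24710, Rational(1, 46648)), Mul(38366, Rational(1, 23889))) = Add(Rational(-1765, 3332), Rational(38366, 23889)) = Rational(85671427, 79598148)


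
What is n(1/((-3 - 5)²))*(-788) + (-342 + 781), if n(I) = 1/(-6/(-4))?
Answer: -259/3 ≈ -86.333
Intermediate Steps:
n(I) = ⅔ (n(I) = 1/(-6*(-¼)) = 1/(3/2) = ⅔)
n(1/((-3 - 5)²))*(-788) + (-342 + 781) = (⅔)*(-788) + (-342 + 781) = -1576/3 + 439 = -259/3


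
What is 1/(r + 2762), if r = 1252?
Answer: 1/4014 ≈ 0.00024913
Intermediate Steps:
1/(r + 2762) = 1/(1252 + 2762) = 1/4014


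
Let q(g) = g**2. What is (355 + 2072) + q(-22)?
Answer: 2911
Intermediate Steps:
(355 + 2072) + q(-22) = (355 + 2072) + (-22)**2 = 2427 + 484 = 2911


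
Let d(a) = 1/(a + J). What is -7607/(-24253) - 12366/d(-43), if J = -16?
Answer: 17694850889/24253 ≈ 7.2959e+5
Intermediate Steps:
d(a) = 1/(-16 + a) (d(a) = 1/(a - 16) = 1/(-16 + a))
-7607/(-24253) - 12366/d(-43) = -7607/(-24253) - 12366/(1/(-16 - 43)) = -7607*(-1/24253) - 12366/(1/(-59)) = 7607/24253 - 12366/(-1/59) = 7607/24253 - 12366*(-59) = 7607/24253 + 729594 = 17694850889/24253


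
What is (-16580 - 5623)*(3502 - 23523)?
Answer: 444526263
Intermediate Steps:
(-16580 - 5623)*(3502 - 23523) = -22203*(-20021) = 444526263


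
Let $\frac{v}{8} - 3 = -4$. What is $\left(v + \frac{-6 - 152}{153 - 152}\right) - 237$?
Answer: $-403$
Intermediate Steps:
$v = -8$ ($v = 24 + 8 \left(-4\right) = 24 - 32 = -8$)
$\left(v + \frac{-6 - 152}{153 - 152}\right) - 237 = \left(-8 + \frac{-6 - 152}{153 - 152}\right) - 237 = \left(-8 - \frac{158}{1}\right) - 237 = \left(-8 - 158\right) - 237 = -166 - 237 = -403$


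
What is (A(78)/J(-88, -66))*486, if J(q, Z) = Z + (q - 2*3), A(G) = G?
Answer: -9477/40 ≈ -236.93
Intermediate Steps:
J(q, Z) = -6 + Z + q (J(q, Z) = Z + (q - 6) = Z + (-6 + q) = -6 + Z + q)
(A(78)/J(-88, -66))*486 = (78/(-6 - 66 - 88))*486 = (78/(-160))*486 = (78*(-1/160))*486 = -39/80*486 = -9477/40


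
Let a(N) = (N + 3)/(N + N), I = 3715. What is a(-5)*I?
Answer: 743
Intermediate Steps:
a(N) = (3 + N)/(2*N) (a(N) = (3 + N)/((2*N)) = (3 + N)*(1/(2*N)) = (3 + N)/(2*N))
a(-5)*I = ((½)*(3 - 5)/(-5))*3715 = ((½)*(-⅕)*(-2))*3715 = (⅕)*3715 = 743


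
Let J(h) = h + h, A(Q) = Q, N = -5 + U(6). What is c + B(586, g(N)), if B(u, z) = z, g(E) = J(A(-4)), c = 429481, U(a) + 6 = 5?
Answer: 429473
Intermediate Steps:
U(a) = -1 (U(a) = -6 + 5 = -1)
N = -6 (N = -5 - 1 = -6)
J(h) = 2*h
g(E) = -8 (g(E) = 2*(-4) = -8)
c + B(586, g(N)) = 429481 - 8 = 429473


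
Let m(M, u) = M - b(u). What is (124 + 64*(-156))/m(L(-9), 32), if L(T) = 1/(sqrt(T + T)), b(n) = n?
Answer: 5679360/18433 - 29580*I*sqrt(2)/18433 ≈ 308.11 - 2.2694*I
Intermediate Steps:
L(T) = sqrt(2)/(2*sqrt(T)) (L(T) = 1/(sqrt(2*T)) = 1/(sqrt(2)*sqrt(T)) = sqrt(2)/(2*sqrt(T)))
m(M, u) = M - u
(124 + 64*(-156))/m(L(-9), 32) = (124 + 64*(-156))/(sqrt(2)/(2*sqrt(-9)) - 1*32) = (124 - 9984)/(sqrt(2)*(-I/3)/2 - 32) = -9860/(-I*sqrt(2)/6 - 32) = -9860/(-32 - I*sqrt(2)/6)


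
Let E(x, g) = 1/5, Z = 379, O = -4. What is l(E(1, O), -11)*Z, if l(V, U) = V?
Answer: 379/5 ≈ 75.800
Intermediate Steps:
E(x, g) = 1/5
l(E(1, O), -11)*Z = (1/5)*379 = 379/5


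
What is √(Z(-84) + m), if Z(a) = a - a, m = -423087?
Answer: I*√423087 ≈ 650.45*I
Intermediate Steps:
Z(a) = 0
√(Z(-84) + m) = √(0 - 423087) = √(-423087) = I*√423087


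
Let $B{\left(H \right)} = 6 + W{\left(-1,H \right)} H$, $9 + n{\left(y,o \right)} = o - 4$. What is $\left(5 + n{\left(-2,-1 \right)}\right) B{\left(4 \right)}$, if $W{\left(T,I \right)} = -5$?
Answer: $126$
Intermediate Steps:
$n{\left(y,o \right)} = -13 + o$ ($n{\left(y,o \right)} = -9 + \left(o - 4\right) = -9 + \left(-4 + o\right) = -13 + o$)
$B{\left(H \right)} = 6 - 5 H$
$\left(5 + n{\left(-2,-1 \right)}\right) B{\left(4 \right)} = \left(5 - 14\right) \left(6 - 20\right) = \left(-9\right) \left(-14\right) = 126$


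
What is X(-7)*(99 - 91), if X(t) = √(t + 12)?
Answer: 8*√5 ≈ 17.889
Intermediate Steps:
X(t) = √(12 + t)
X(-7)*(99 - 91) = √(12 - 7)*(99 - 91) = √5*8 = 8*√5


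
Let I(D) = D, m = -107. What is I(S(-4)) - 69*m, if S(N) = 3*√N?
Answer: 7383 + 6*I ≈ 7383.0 + 6.0*I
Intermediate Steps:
I(S(-4)) - 69*m = 3*√(-4) - 69*(-107) = 3*(2*I) + 7383 = 6*I + 7383 = 7383 + 6*I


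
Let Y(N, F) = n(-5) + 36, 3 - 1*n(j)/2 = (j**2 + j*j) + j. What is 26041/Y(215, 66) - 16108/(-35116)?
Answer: -228420643/421392 ≈ -542.06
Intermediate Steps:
n(j) = 6 - 4*j**2 - 2*j (n(j) = 6 - 2*((j**2 + j*j) + j) = 6 - 2*((j**2 + j**2) + j) = 6 - 2*(2*j**2 + j) = 6 - 2*(j + 2*j**2) = 6 + (-4*j**2 - 2*j) = 6 - 4*j**2 - 2*j)
Y(N, F) = -48 (Y(N, F) = (6 - 4*(-5)**2 - 2*(-5)) + 36 = (6 - 4*25 + 10) + 36 = (6 - 100 + 10) + 36 = -84 + 36 = -48)
26041/Y(215, 66) - 16108/(-35116) = 26041/(-48) - 16108/(-35116) = 26041*(-1/48) - 16108*(-1/35116) = -26041/48 + 4027/8779 = -228420643/421392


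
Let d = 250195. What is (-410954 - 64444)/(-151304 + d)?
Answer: -475398/98891 ≈ -4.8073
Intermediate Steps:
(-410954 - 64444)/(-151304 + d) = (-410954 - 64444)/(-151304 + 250195) = -475398/98891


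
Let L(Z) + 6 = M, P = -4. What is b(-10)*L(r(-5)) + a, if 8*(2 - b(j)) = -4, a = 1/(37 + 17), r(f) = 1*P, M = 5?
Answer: -67/27 ≈ -2.4815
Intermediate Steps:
r(f) = -4 (r(f) = 1*(-4) = -4)
L(Z) = -1 (L(Z) = -6 + 5 = -1)
a = 1/54 ≈ 0.018519
b(j) = 5/2 (b(j) = 2 - ⅛*(-4) = 2 + ½ = 5/2)
b(-10)*L(r(-5)) + a = (5/2)*(-1) + 1/54 = -5/2 + 1/54 = -67/27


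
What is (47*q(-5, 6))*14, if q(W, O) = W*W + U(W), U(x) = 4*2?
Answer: 21714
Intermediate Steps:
U(x) = 8
q(W, O) = 8 + W² (q(W, O) = W*W + 8 = W² + 8 = 8 + W²)
(47*q(-5, 6))*14 = (47*(8 + (-5)²))*14 = (47*(8 + 25))*14 = (47*33)*14 = 1551*14 = 21714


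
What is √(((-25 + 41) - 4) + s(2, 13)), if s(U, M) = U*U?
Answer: 4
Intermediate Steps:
s(U, M) = U²
√(((-25 + 41) - 4) + s(2, 13)) = √(((-25 + 41) - 4) + 2²) = √((16 - 4) + 4) = √(12 + 4) = √16 = 4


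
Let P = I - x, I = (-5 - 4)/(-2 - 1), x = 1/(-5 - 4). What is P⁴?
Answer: 614656/6561 ≈ 93.683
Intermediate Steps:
x = -⅑ (x = 1/(-9) = -⅑ ≈ -0.11111)
I = 3 (I = -9/(-3) = -9*(-⅓) = 3)
P = 28/9 (P = 3 - 1*(-⅑) = 3 + ⅑ = 28/9 ≈ 3.1111)
P⁴ = (28/9)⁴ = 614656/6561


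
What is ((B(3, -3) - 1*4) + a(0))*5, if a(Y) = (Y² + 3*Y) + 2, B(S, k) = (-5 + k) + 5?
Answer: -25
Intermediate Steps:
B(S, k) = k
a(Y) = 2 + Y² + 3*Y
((B(3, -3) - 1*4) + a(0))*5 = ((-3 - 1*4) + (2 + 0² + 3*0))*5 = ((-3 - 4) + (2 + 0 + 0))*5 = (-7 + 2)*5 = -5*5 = -25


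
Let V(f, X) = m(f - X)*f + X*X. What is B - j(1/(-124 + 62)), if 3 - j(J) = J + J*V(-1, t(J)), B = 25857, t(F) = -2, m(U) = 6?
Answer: 1602949/62 ≈ 25854.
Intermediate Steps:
V(f, X) = X² + 6*f (V(f, X) = 6*f + X*X = 6*f + X² = X² + 6*f)
j(J) = 3 + J (j(J) = 3 - (J + J*((-2)² + 6*(-1))) = 3 - (J + J*(4 - 6)) = 3 - (J + J*(-2)) = 3 - (J - 2*J) = 3 - (-1)*J = 3 + J)
B - j(1/(-124 + 62)) = 25857 - (3 + 1/(-124 + 62)) = 25857 - (3 + 1/(-62)) = 25857 - (3 - 1/62) = 25857 - 1*185/62 = 25857 - 185/62 = 1602949/62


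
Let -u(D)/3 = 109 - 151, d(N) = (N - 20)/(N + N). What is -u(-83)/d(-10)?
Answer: -84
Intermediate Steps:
d(N) = (-20 + N)/(2*N) (d(N) = (-20 + N)/((2*N)) = (-20 + N)*(1/(2*N)) = (-20 + N)/(2*N))
u(D) = 126 (u(D) = -3*(109 - 151) = -3*(-42) = 126)
-u(-83)/d(-10) = -126/((½)*(-20 - 10)/(-10)) = -126/((½)*(-⅒)*(-30)) = -126/3/2 = -126*2/3 = -1*84 = -84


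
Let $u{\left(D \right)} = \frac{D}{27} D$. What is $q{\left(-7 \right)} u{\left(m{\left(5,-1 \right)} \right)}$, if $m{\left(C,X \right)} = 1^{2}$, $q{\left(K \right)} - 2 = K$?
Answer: $- \frac{5}{27} \approx -0.18519$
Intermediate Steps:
$q{\left(K \right)} = 2 + K$
$m{\left(C,X \right)} = 1$
$u{\left(D \right)} = \frac{D^{2}}{27}$ ($u{\left(D \right)} = D \frac{1}{27} D = \frac{D}{27} D = \frac{D^{2}}{27}$)
$q{\left(-7 \right)} u{\left(m{\left(5,-1 \right)} \right)} = \left(2 - 7\right) \frac{1^{2}}{27} = - 5 \cdot \frac{1}{27} \cdot 1 = \left(-5\right) \frac{1}{27} = - \frac{5}{27}$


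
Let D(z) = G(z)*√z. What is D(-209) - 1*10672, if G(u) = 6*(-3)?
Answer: -10672 - 18*I*√209 ≈ -10672.0 - 260.22*I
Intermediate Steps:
G(u) = -18
D(z) = -18*√z
D(-209) - 1*10672 = -18*I*√209 - 1*10672 = -18*I*√209 - 10672 = -10672 - 18*I*√209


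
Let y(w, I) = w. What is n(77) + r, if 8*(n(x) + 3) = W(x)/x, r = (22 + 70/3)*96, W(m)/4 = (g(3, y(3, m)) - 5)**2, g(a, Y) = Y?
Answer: 334875/77 ≈ 4349.0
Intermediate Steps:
W(m) = 16 (W(m) = 4*(3 - 5)**2 = 4*(-2)**2 = 4*4 = 16)
r = 4352 (r = (22 + 70*(1/3))*96 = (22 + 70/3)*96 = (136/3)*96 = 4352)
n(x) = -3 + 2/x (n(x) = -3 + (16/x)/8 = -3 + 2/x)
n(77) + r = (-3 + 2/77) + 4352 = -229/77 + 4352 = 334875/77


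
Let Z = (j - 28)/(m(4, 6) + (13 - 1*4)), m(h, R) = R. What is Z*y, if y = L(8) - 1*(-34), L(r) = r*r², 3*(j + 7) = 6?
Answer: -6006/5 ≈ -1201.2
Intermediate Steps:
j = -5 (j = -7 + (⅓)*6 = -7 + 2 = -5)
L(r) = r³
y = 546 (y = 8³ - 1*(-34) = 512 + 34 = 546)
Z = -11/5 (Z = (-5 - 28)/(6 + (13 - 1*4)) = -33/(6 + (13 - 4)) = -33/(6 + 9) = -33/15 = -33*1/15 = -11/5 ≈ -2.2000)
Z*y = -11/5*546 = -6006/5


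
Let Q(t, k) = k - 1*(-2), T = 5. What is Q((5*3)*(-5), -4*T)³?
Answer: -5832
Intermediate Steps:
Q(t, k) = 2 + k (Q(t, k) = k + 2 = 2 + k)
Q((5*3)*(-5), -4*T)³ = (2 - 4*5)³ = (2 - 20)³ = (-18)³ = -5832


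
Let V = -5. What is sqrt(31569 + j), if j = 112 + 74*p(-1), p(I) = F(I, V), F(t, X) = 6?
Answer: 5*sqrt(1285) ≈ 179.23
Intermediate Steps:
p(I) = 6
j = 556 (j = 112 + 74*6 = 112 + 444 = 556)
sqrt(31569 + j) = sqrt(31569 + 556) = sqrt(32125) = 5*sqrt(1285)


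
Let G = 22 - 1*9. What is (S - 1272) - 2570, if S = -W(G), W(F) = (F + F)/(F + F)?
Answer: -3843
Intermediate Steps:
G = 13 (G = 22 - 9 = 13)
W(F) = 1 (W(F) = (2*F)/((2*F)) = (2*F)*(1/(2*F)) = 1)
S = -1 (S = -1*1 = -1)
(S - 1272) - 2570 = (-1 - 1272) - 2570 = -1273 - 2570 = -3843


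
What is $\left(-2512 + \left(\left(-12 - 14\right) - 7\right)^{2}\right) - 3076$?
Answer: $-4499$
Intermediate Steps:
$\left(-2512 + \left(\left(-12 - 14\right) - 7\right)^{2}\right) - 3076 = \left(-2512 + \left(-26 - 7\right)^{2}\right) - 3076 = \left(-2512 + \left(-33\right)^{2}\right) - 3076 = \left(-2512 + 1089\right) - 3076 = -1423 - 3076 = -4499$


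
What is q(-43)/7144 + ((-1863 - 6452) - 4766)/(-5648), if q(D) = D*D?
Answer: 12986727/5043664 ≈ 2.5749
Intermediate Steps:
q(D) = D²
q(-43)/7144 + ((-1863 - 6452) - 4766)/(-5648) = (-43)²/7144 + ((-1863 - 6452) - 4766)/(-5648) = 1849*(1/7144) + (-8315 - 4766)*(-1/5648) = 1849/7144 - 13081*(-1/5648) = 1849/7144 + 13081/5648 = 12986727/5043664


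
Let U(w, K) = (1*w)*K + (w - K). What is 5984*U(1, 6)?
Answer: 5984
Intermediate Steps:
U(w, K) = w - K + K*w (U(w, K) = w*K + (w - K) = K*w + (w - K) = w - K + K*w)
5984*U(1, 6) = 5984*(1 - 1*6 + 6*1) = 5984*(1 - 6 + 6) = 5984*1 = 5984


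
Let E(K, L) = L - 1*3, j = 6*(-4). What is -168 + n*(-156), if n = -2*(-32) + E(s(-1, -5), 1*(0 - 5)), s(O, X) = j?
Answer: -8904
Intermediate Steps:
j = -24
s(O, X) = -24
E(K, L) = -3 + L (E(K, L) = L - 3 = -3 + L)
n = 56 (n = -2*(-32) + (-3 + 1*(0 - 5)) = 64 + (-3 + 1*(-5)) = 64 + (-3 - 5) = 64 - 8 = 56)
-168 + n*(-156) = -168 + 56*(-156) = -168 - 8736 = -8904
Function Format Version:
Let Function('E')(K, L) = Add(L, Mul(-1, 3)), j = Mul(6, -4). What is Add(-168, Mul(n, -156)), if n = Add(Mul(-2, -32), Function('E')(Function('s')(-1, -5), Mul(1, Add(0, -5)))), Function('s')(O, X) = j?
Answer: -8904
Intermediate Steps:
j = -24
Function('s')(O, X) = -24
Function('E')(K, L) = Add(-3, L) (Function('E')(K, L) = Add(L, -3) = Add(-3, L))
n = 56 (n = Add(Mul(-2, -32), Add(-3, Mul(1, Add(0, -5)))) = Add(64, Add(-3, Mul(1, -5))) = Add(64, Add(-3, -5)) = Add(64, -8) = 56)
Add(-168, Mul(n, -156)) = Add(-168, Mul(56, -156)) = Add(-168, -8736) = -8904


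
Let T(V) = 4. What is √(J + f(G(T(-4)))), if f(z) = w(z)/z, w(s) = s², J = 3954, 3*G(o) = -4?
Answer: 77*√6/3 ≈ 62.870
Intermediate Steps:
G(o) = -4/3 (G(o) = (⅓)*(-4) = -4/3)
f(z) = z (f(z) = z²/z = z)
√(J + f(G(T(-4)))) = √(3954 - 4/3) = √(11858/3) = 77*√6/3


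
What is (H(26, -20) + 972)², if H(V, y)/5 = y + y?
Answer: 595984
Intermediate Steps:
H(V, y) = 10*y (H(V, y) = 5*(y + y) = 5*(2*y) = 10*y)
(H(26, -20) + 972)² = (10*(-20) + 972)² = (-200 + 972)² = 772² = 595984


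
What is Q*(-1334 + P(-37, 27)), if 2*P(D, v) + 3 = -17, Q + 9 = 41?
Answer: -43008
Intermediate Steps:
Q = 32 (Q = -9 + 41 = 32)
P(D, v) = -10 (P(D, v) = -3/2 + (½)*(-17) = -3/2 - 17/2 = -10)
Q*(-1334 + P(-37, 27)) = 32*(-1334 - 10) = 32*(-1344) = -43008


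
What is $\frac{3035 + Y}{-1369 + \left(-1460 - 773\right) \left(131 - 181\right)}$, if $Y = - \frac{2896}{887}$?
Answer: $\frac{2689149}{97819247} \approx 0.027491$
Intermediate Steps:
$Y = - \frac{2896}{887}$ ($Y = \left(-2896\right) \frac{1}{887} = - \frac{2896}{887} \approx -3.2649$)
$\frac{3035 + Y}{-1369 + \left(-1460 - 773\right) \left(131 - 181\right)} = \frac{3035 - \frac{2896}{887}}{-1369 + \left(-1460 - 773\right) \left(131 - 181\right)} = \frac{2689149}{887 \left(-1369 - -111650\right)} = \frac{2689149}{887 \left(-1369 + 111650\right)} = \frac{2689149}{887 \cdot 110281} = \frac{2689149}{887} \cdot \frac{1}{110281} = \frac{2689149}{97819247}$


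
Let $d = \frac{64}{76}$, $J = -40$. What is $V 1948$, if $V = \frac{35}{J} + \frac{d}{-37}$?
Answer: $- \frac{2458863}{1406} \approx -1748.8$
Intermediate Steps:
$d = \frac{16}{19}$ ($d = 64 \cdot \frac{1}{76} = \frac{16}{19} \approx 0.8421$)
$V = - \frac{5049}{5624}$ ($V = \frac{35}{-40} + \frac{16}{19 \left(-37\right)} = 35 \left(- \frac{1}{40}\right) + \frac{16}{19} \left(- \frac{1}{37}\right) = - \frac{7}{8} - \frac{16}{703} = - \frac{5049}{5624} \approx -0.89776$)
$V 1948 = \left(- \frac{5049}{5624}\right) 1948 = - \frac{2458863}{1406}$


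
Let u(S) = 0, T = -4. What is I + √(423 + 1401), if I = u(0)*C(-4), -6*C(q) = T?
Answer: 4*√114 ≈ 42.708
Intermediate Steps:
C(q) = ⅔ (C(q) = -⅙*(-4) = ⅔)
I = 0 (I = 0*(⅔) = 0)
I + √(423 + 1401) = 0 + √(423 + 1401) = 0 + √1824 = 0 + 4*√114 = 4*√114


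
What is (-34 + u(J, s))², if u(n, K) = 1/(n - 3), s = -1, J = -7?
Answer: 116281/100 ≈ 1162.8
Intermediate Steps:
u(n, K) = 1/(-3 + n)
(-34 + u(J, s))² = (-34 + 1/(-3 - 7))² = (-34 + 1/(-10))² = (-34 - ⅒)² = (-341/10)² = 116281/100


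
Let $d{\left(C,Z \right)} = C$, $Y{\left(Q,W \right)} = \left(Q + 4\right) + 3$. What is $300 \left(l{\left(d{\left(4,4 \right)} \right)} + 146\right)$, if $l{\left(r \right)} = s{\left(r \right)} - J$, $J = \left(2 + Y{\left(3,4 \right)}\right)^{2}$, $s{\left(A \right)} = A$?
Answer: $1800$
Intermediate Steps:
$Y{\left(Q,W \right)} = 7 + Q$ ($Y{\left(Q,W \right)} = \left(4 + Q\right) + 3 = 7 + Q$)
$J = 144$ ($J = \left(2 + \left(7 + 3\right)\right)^{2} = \left(2 + 10\right)^{2} = 12^{2} = 144$)
$l{\left(r \right)} = -144 + r$ ($l{\left(r \right)} = r - 144 = -144 + r$)
$300 \left(l{\left(d{\left(4,4 \right)} \right)} + 146\right) = 300 \left(\left(-144 + 4\right) + 146\right) = 300 \left(-140 + 146\right) = 300 \cdot 6 = 1800$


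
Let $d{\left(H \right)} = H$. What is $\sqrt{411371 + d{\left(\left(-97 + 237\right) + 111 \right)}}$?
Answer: $\sqrt{411622} \approx 641.58$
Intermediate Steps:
$\sqrt{411371 + d{\left(\left(-97 + 237\right) + 111 \right)}} = \sqrt{411371 + \left(\left(-97 + 237\right) + 111\right)} = \sqrt{411371 + \left(140 + 111\right)} = \sqrt{411371 + 251} = \sqrt{411622}$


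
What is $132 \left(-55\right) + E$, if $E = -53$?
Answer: $-7313$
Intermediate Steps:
$132 \left(-55\right) + E = 132 \left(-55\right) - 53 = -7260 - 53 = -7313$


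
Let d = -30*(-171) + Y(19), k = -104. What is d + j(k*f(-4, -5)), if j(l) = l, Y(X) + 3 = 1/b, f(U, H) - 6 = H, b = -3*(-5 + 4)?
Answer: 15070/3 ≈ 5023.3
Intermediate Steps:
b = 3 (b = -3*(-1) = 3)
f(U, H) = 6 + H
Y(X) = -8/3 (Y(X) = -3 + 1/3 = -3 + ⅓ = -8/3)
d = 15382/3 (d = -30*(-171) - 8/3 = 5130 - 8/3 = 15382/3 ≈ 5127.3)
d + j(k*f(-4, -5)) = 15382/3 - 104*(6 - 5) = 15382/3 - 104*1 = 15382/3 - 104 = 15070/3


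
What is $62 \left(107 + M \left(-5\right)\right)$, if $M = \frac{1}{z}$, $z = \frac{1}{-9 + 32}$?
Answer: $-496$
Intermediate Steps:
$z = \frac{1}{23} \approx 0.043478$
$M = 23$ ($M = \frac{1}{\frac{1}{23}} = 23$)
$62 \left(107 + M \left(-5\right)\right) = 62 \left(107 + 23 \left(-5\right)\right) = 62 \left(107 - 115\right) = 62 \left(-8\right) = -496$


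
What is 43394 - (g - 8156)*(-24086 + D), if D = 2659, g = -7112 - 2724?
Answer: -385471190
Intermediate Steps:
g = -9836
43394 - (g - 8156)*(-24086 + D) = 43394 - (-9836 - 8156)*(-24086 + 2659) = 43394 - (-17992)*(-21427) = 43394 - 1*385514584 = 43394 - 385514584 = -385471190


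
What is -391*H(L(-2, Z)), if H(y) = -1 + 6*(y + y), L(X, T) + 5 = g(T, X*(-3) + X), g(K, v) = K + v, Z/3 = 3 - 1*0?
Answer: -37145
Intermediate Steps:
Z = 9 (Z = 3*(3 - 1*0) = 3*(3 + 0) = 3*3 = 9)
L(X, T) = -5 + T - 2*X (L(X, T) = -5 + (T + (X*(-3) + X)) = -5 + (T + (-3*X + X)) = -5 + (T - 2*X) = -5 + T - 2*X)
H(y) = -1 + 12*y (H(y) = -1 + 6*(2*y) = -1 + 12*y)
-391*H(L(-2, Z)) = -391*(-1 + 12*(-5 + 9 - 2*(-2))) = -391*(-1 + 12*(-5 + 9 + 4)) = -391*(-1 + 12*8) = -391*(-1 + 96) = -391*95 = -37145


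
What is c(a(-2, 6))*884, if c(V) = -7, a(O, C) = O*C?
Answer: -6188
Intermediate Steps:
a(O, C) = C*O
c(a(-2, 6))*884 = -7*884 = -6188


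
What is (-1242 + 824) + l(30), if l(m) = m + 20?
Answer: -368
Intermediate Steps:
l(m) = 20 + m
(-1242 + 824) + l(30) = (-1242 + 824) + (20 + 30) = -418 + 50 = -368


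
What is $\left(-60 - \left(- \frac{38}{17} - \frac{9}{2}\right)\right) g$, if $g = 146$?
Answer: $- \frac{132203}{17} \approx -7776.6$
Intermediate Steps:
$\left(-60 - \left(- \frac{38}{17} - \frac{9}{2}\right)\right) g = \left(-60 - \left(- \frac{38}{17} - \frac{9}{2}\right)\right) 146 = \left(-60 - - \frac{229}{34}\right) 146 = \left(-60 + \left(\frac{38}{17} + \frac{9}{2}\right)\right) 146 = \left(-60 + \frac{229}{34}\right) 146 = \left(- \frac{1811}{34}\right) 146 = - \frac{132203}{17}$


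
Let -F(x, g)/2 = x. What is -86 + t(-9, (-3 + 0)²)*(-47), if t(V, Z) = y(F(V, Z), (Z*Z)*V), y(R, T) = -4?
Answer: 102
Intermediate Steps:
F(x, g) = -2*x
t(V, Z) = -4
-86 + t(-9, (-3 + 0)²)*(-47) = -86 - 4*(-47) = -86 + 188 = 102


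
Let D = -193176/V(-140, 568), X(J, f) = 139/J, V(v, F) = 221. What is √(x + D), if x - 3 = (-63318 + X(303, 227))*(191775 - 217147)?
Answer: √7203578838573198783/66963 ≈ 40081.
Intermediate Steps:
x = 486767275889/303 (x = 3 + (-63318 + 139/303)*(191775 - 217147) = 3 + (-63318 + 139*(1/303))*(-25372) = 3 + (-63318 + 139/303)*(-25372) = 3 - 19185215/303*(-25372) = 3 + 486767274980/303 = 486767275889/303 ≈ 1.6065e+9)
D = -193176/221 ≈ -874.10
√(x + D) = √(486767275889/303 - 193176/221) = √(107575509439141/66963) = √7203578838573198783/66963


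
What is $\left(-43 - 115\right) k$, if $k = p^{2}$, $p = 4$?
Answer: $-2528$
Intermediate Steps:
$k = 16$ ($k = 4^{2} = 16$)
$\left(-43 - 115\right) k = \left(-43 - 115\right) 16 = \left(-158\right) 16 = -2528$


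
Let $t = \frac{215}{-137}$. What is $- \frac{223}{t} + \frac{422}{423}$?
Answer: $\frac{13013803}{90945} \approx 143.1$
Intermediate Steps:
$t = - \frac{215}{137}$ ($t = 215 \left(- \frac{1}{137}\right) = - \frac{215}{137} \approx -1.5693$)
$- \frac{223}{t} + \frac{422}{423} = - \frac{223}{- \frac{215}{137}} + \frac{422}{423} = \left(-223\right) \left(- \frac{137}{215}\right) + 422 \cdot \frac{1}{423} = \frac{30551}{215} + \frac{422}{423} = \frac{13013803}{90945}$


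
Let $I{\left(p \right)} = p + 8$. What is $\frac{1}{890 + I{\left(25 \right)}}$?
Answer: $\frac{1}{923} \approx 0.0010834$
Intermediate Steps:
$I{\left(p \right)} = 8 + p$
$\frac{1}{890 + I{\left(25 \right)}} = \frac{1}{890 + \left(8 + 25\right)} = \frac{1}{890 + 33} = \frac{1}{923}$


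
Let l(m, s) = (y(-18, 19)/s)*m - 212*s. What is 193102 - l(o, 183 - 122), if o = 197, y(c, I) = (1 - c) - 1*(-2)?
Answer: 12563937/61 ≈ 2.0597e+5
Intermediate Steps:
y(c, I) = 3 - c (y(c, I) = (1 - c) + 2 = 3 - c)
l(m, s) = -212*s + 21*m/s (l(m, s) = ((3 - 1*(-18))/s)*m - 212*s = ((3 + 18)/s)*m - 212*s = (21/s)*m - 212*s = 21*m/s - 212*s = -212*s + 21*m/s)
193102 - l(o, 183 - 122) = 193102 - (-212*(183 - 122) + 21*197/(183 - 122)) = 193102 - (-212*61 + 21*197/61) = 193102 - (-12932 + 21*197*(1/61)) = 193102 - (-12932 + 4137/61) = 193102 - 1*(-784715/61) = 193102 + 784715/61 = 12563937/61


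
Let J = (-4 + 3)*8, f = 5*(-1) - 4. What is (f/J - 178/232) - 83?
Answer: -19173/232 ≈ -82.642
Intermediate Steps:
f = -9 (f = -5 - 4 = -9)
J = -8 (J = -1*8 = -8)
(f/J - 178/232) - 83 = (-9/(-8) - 178/232) - 83 = (-9*(-⅛) - 178*1/232) - 83 = (9/8 - 89/116) - 83 = 83/232 - 83 = -19173/232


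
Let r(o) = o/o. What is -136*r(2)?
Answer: -136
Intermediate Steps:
r(o) = 1
-136*r(2) = -136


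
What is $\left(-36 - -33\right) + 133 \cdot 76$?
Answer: $10105$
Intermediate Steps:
$\left(-36 - -33\right) + 133 \cdot 76 = \left(-36 + 33\right) + 10108 = -3 + 10108 = 10105$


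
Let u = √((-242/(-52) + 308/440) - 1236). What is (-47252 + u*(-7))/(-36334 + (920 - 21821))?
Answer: 47252/57235 + 42*I*√144430/3720275 ≈ 0.82558 + 0.0042905*I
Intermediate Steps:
u = 6*I*√144430/65 (u = √((-242*(-1/52) + 308*(1/440)) - 1236) = √((121/26 + 7/10) - 1236) = √(348/65 - 1236) = √(-79992/65) = 6*I*√144430/65 ≈ 35.081*I)
(-47252 + u*(-7))/(-36334 + (920 - 21821)) = (-47252 + (6*I*√144430/65)*(-7))/(-36334 + (920 - 21821)) = (-47252 - 42*I*√144430/65)/(-36334 - 20901) = (-47252 - 42*I*√144430/65)/(-57235) = (-47252 - 42*I*√144430/65)*(-1/57235) = 47252/57235 + 42*I*√144430/3720275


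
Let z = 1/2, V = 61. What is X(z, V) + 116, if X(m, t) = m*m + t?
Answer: 709/4 ≈ 177.25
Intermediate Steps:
z = 1/2 ≈ 0.50000
X(m, t) = t + m**2 (X(m, t) = m**2 + t = t + m**2)
X(z, V) + 116 = (61 + (1/2)**2) + 116 = (61 + 1/4) + 116 = 245/4 + 116 = 709/4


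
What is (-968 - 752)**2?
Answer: 2958400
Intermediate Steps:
(-968 - 752)**2 = (-1720)**2 = 2958400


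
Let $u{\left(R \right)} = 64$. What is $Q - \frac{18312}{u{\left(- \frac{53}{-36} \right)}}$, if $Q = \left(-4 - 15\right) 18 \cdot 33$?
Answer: $- \frac{92577}{8} \approx -11572.0$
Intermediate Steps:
$Q = -11286$ ($Q = \left(-19\right) 18 \cdot 33 = \left(-342\right) 33 = -11286$)
$Q - \frac{18312}{u{\left(- \frac{53}{-36} \right)}} = -11286 - \frac{18312}{64} = -11286 - \frac{2289}{8} = - \frac{92577}{8}$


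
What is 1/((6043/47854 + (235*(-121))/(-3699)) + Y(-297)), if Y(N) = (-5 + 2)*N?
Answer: 177011946/159100725433 ≈ 0.0011126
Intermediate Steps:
Y(N) = -3*N
1/((6043/47854 + (235*(-121))/(-3699)) + Y(-297)) = 1/((6043/47854 + (235*(-121))/(-3699)) - 3*(-297)) = 1/((6043*(1/47854) - 28435*(-1/3699)) + 891) = 1/((6043/47854 + 28435/3699) + 891) = 1/(1383081547/177011946 + 891) = 1/(159100725433/177011946) = 177011946/159100725433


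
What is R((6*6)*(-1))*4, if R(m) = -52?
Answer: -208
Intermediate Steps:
R((6*6)*(-1))*4 = -52*4 = -208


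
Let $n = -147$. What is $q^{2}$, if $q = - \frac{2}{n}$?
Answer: $\frac{4}{21609} \approx 0.00018511$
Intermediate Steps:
$q = \frac{2}{147}$ ($q = - \frac{2}{-147} = \left(-2\right) \left(- \frac{1}{147}\right) = \frac{2}{147} \approx 0.013605$)
$q^{2} = \left(\frac{2}{147}\right)^{2} = \frac{4}{21609}$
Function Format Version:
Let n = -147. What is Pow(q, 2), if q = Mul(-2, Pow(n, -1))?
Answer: Rational(4, 21609) ≈ 0.00018511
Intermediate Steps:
q = Rational(2, 147) (q = Mul(-2, Pow(-147, -1)) = Mul(-2, Rational(-1, 147)) = Rational(2, 147) ≈ 0.013605)
Pow(q, 2) = Pow(Rational(2, 147), 2) = Rational(4, 21609)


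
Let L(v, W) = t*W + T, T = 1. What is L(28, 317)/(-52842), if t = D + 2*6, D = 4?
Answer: -1691/17614 ≈ -0.096003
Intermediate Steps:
t = 16 (t = 4 + 2*6 = 4 + 12 = 16)
L(v, W) = 1 + 16*W (L(v, W) = 16*W + 1 = 1 + 16*W)
L(28, 317)/(-52842) = (1 + 16*317)/(-52842) = (1 + 5072)*(-1/52842) = 5073*(-1/52842) = -1691/17614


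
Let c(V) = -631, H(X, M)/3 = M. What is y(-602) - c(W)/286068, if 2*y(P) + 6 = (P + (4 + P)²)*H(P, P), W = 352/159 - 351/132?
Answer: -92220544724381/286068 ≈ -3.2237e+8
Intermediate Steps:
W = -3115/6996 (W = 352*(1/159) - 351*1/132 = 352/159 - 117/44 = -3115/6996 ≈ -0.44525)
H(X, M) = 3*M
y(P) = -3 + 3*P*(P + (4 + P)²)/2 (y(P) = -3 + ((P + (4 + P)²)*(3*P))/2 = -3 + (3*P*(P + (4 + P)²))/2 = -3 + 3*P*(P + (4 + P)²)/2)
y(-602) - c(W)/286068 = (-3 + (3/2)*(-602)² + (3/2)*(-602)*(4 - 602)²) - (-631)/286068 = (-3 + (3/2)*362404 + (3/2)*(-602)*(-598)²) - (-631)/286068 = (-3 + 543606 + (3/2)*(-602)*357604) - 1*(-631/286068) = (-3 + 543606 - 322916412) + 631/286068 = -322372809 + 631/286068 = -92220544724381/286068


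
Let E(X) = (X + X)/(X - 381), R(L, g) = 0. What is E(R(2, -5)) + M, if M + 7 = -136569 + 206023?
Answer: 69447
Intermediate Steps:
M = 69447 (M = -7 + (-136569 + 206023) = -7 + 69454 = 69447)
E(X) = 2*X/(-381 + X) (E(X) = (2*X)/(-381 + X) = 2*X/(-381 + X))
E(R(2, -5)) + M = 2*0/(-381 + 0) + 69447 = 2*0/(-381) + 69447 = 2*0*(-1/381) + 69447 = 0 + 69447 = 69447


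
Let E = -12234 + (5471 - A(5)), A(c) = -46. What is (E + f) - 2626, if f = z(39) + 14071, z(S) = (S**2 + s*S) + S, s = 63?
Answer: 8745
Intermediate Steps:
z(S) = S**2 + 64*S (z(S) = (S**2 + 63*S) + S = S**2 + 64*S)
f = 18088 (f = 39*(64 + 39) + 14071 = 39*103 + 14071 = 4017 + 14071 = 18088)
E = -6717 (E = -12234 + (5471 - 1*(-46)) = -12234 + (5471 + 46) = -12234 + 5517 = -6717)
(E + f) - 2626 = (-6717 + 18088) - 2626 = 11371 - 2626 = 8745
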